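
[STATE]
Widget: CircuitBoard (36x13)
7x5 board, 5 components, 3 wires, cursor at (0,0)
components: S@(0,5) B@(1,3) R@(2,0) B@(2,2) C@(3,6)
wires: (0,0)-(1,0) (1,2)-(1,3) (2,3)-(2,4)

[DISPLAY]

   0 1 2 3 4 5 6                    
0  [.]                  S           
    │                               
1   ·       · ─ B                   
                                    
2   R       B   · ─ ·               
                                    
3                           C       
                                    
4                                   
Cursor: (0,0)                       
                                    
                                    


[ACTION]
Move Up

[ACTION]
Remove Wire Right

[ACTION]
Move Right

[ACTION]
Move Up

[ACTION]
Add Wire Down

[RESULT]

   0 1 2 3 4 5 6                    
0   ·  [.]              S           
    │   │                           
1   ·   ·   · ─ B                   
                                    
2   R       B   · ─ ·               
                                    
3                           C       
                                    
4                                   
Cursor: (0,1)                       
                                    
                                    


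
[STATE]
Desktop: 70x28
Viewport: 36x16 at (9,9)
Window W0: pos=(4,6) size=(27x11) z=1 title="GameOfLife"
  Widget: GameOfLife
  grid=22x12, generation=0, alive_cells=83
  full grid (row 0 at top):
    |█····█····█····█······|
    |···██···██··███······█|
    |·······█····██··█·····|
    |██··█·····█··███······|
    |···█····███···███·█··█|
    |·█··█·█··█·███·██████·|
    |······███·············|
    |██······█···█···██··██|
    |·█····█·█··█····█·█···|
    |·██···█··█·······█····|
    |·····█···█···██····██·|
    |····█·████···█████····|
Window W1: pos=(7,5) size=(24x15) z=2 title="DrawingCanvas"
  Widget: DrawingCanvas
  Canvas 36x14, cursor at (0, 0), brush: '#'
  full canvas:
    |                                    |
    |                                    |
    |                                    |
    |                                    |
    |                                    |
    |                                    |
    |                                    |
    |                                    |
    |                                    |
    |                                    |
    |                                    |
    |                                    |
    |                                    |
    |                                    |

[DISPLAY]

                     ┃              
                     ┃              
                     ┃              
                     ┃              
                     ┃              
                     ┃              
                     ┃              
                     ┃              
                     ┃              
                     ┃              
━━━━━━━━━━━━━━━━━━━━━┛              
                                    
                                    
                                    
                                    
                                    


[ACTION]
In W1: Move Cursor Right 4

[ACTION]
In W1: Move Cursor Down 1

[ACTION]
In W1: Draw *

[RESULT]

   *                 ┃              
                     ┃              
                     ┃              
                     ┃              
                     ┃              
                     ┃              
                     ┃              
                     ┃              
                     ┃              
                     ┃              
━━━━━━━━━━━━━━━━━━━━━┛              
                                    
                                    
                                    
                                    
                                    


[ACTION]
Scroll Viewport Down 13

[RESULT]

                     ┃              
                     ┃              
                     ┃              
                     ┃              
                     ┃              
                     ┃              
                     ┃              
━━━━━━━━━━━━━━━━━━━━━┛              
                                    
                                    
                                    
                                    
                                    
                                    
                                    
                                    


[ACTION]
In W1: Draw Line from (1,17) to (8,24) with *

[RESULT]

                   * ┃              
                    *┃              
                     ┃              
                     ┃              
                     ┃              
                     ┃              
                     ┃              
━━━━━━━━━━━━━━━━━━━━━┛              
                                    
                                    
                                    
                                    
                                    
                                    
                                    
                                    


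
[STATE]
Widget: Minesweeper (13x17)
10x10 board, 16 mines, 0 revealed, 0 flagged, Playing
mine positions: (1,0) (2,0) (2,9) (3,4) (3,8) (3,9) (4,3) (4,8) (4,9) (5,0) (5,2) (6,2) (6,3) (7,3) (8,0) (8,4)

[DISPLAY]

■■■■■■■■■■   
■■■■■■■■■■   
■■■■■■■■■■   
■■■■■■■■■■   
■■■■■■■■■■   
■■■■■■■■■■   
■■■■■■■■■■   
■■■■■■■■■■   
■■■■■■■■■■   
■■■■■■■■■■   
             
             
             
             
             
             
             


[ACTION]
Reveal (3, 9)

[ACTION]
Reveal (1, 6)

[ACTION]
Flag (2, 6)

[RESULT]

■■■■■■■■■■   
✹■■■■■■■■■   
✹■■■■■■■■✹   
■■■■✹■■■✹✹   
■■■✹■■■■✹✹   
✹■✹■■■■■■■   
■■✹✹■■■■■■   
■■■✹■■■■■■   
✹■■■✹■■■■■   
■■■■■■■■■■   
             
             
             
             
             
             
             


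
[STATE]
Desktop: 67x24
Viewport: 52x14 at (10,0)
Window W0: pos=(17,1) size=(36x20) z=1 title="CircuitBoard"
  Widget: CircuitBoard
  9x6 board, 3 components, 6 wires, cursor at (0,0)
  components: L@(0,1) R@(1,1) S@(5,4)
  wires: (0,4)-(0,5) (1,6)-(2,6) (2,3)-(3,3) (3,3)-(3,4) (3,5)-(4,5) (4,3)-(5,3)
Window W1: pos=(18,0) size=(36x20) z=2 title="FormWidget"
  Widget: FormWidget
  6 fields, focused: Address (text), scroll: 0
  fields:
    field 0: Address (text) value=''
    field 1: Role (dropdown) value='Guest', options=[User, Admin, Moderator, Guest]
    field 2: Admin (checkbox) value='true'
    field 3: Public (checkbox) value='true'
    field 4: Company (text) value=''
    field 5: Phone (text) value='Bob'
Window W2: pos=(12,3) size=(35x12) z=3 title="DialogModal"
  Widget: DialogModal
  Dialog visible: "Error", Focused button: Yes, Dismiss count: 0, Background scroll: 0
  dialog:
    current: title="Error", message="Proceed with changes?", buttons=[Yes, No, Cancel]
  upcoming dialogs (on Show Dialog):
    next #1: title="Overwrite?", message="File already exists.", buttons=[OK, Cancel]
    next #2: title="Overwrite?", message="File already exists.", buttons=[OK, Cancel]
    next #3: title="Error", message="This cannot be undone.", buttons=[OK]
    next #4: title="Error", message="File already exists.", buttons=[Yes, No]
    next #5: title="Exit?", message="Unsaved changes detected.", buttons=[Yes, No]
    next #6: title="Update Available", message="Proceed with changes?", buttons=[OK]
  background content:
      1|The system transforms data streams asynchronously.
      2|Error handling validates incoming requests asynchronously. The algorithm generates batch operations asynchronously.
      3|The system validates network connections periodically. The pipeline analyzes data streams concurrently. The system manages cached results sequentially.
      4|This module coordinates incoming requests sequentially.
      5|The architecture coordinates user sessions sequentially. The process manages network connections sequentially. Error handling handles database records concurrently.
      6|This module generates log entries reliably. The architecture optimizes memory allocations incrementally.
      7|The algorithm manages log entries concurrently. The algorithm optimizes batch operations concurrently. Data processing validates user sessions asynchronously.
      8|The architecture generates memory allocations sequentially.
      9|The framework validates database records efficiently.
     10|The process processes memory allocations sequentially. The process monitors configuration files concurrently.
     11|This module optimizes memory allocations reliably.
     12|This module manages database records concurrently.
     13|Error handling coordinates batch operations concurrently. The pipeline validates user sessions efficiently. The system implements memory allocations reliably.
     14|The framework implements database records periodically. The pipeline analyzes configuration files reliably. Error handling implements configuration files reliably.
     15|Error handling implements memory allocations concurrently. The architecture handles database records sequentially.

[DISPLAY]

        ┏━━━━━━━━━━━━━━━━━━━━━━━━━━━━━━━━━━┓        
       ┏┃ FormWidget                       ┃        
       ┃┠──────────────────────────────────┨        
  ┏━━━━━━━━━━━━━━━━━━━━━━━━━━━━━━━━━┓     ]┃        
  ┃ DialogModal                     ┃    ▼]┃        
  ┠─────────────────────────────────┨      ┃        
  ┃The system transforms data stream┃      ┃        
  ┃Erro┌───────────────────────┐ming┃     ]┃        
  ┃The │         Error         │conn┃     ]┃        
  ┃This│ Proceed with changes? │ing ┃      ┃        
  ┃The │  [Yes]  No   Cancel   │user┃      ┃        
  ┃This└───────────────────────┘ries┃      ┃        
  ┃The algorithm manages log entries┃      ┃        
  ┃The architecture generates memory┃      ┃        


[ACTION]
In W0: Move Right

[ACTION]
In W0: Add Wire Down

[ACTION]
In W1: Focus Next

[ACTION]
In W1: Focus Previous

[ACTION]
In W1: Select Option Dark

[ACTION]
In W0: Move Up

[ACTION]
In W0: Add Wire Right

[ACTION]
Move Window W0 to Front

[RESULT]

        ┏━━━━━━━━━━━━━━━━━━━━━━━━━━━━━━━━━━┓        
       ┏━━━━━━━━━━━━━━━━━━━━━━━━━━━━━━━━━━┓┃        
       ┃ CircuitBoard                     ┃┨        
  ┏━━━━┠──────────────────────────────────┨┃        
  ┃ Dia┃   0 1 2 3 4 5 6 7 8              ┃┃        
  ┠────┃0      [L]─ ·       · ─ ·         ┃┃        
  ┃The ┃        │                         ┃┃        
  ┃Erro┃1       R                   ·     ┃┃        
  ┃The ┃                            │     ┃┃        
  ┃This┃2               ·           ·     ┃┃        
  ┃The ┃                │                 ┃┃        
  ┃This┃3               · ─ ·   ·         ┃┃        
  ┃The ┃                        │         ┃┃        
  ┃The ┃4               ·       ·         ┃┃        


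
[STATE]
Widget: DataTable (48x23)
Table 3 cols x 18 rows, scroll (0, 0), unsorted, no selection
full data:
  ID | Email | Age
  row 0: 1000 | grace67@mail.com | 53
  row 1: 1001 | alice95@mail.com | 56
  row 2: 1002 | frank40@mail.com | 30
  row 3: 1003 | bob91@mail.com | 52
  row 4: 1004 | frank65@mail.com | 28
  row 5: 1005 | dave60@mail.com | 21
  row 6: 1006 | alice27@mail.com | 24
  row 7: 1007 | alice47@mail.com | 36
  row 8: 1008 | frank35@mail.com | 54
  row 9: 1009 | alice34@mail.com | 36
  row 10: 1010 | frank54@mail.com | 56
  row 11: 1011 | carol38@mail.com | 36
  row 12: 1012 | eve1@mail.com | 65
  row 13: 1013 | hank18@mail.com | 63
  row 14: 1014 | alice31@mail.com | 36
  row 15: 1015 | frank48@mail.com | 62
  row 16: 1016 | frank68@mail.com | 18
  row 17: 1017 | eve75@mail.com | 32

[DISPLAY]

ID  │Email           │Age                       
────┼────────────────┼───                       
1000│grace67@mail.com│53                        
1001│alice95@mail.com│56                        
1002│frank40@mail.com│30                        
1003│bob91@mail.com  │52                        
1004│frank65@mail.com│28                        
1005│dave60@mail.com │21                        
1006│alice27@mail.com│24                        
1007│alice47@mail.com│36                        
1008│frank35@mail.com│54                        
1009│alice34@mail.com│36                        
1010│frank54@mail.com│56                        
1011│carol38@mail.com│36                        
1012│eve1@mail.com   │65                        
1013│hank18@mail.com │63                        
1014│alice31@mail.com│36                        
1015│frank48@mail.com│62                        
1016│frank68@mail.com│18                        
1017│eve75@mail.com  │32                        
                                                
                                                
                                                


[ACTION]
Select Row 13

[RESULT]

ID  │Email           │Age                       
────┼────────────────┼───                       
1000│grace67@mail.com│53                        
1001│alice95@mail.com│56                        
1002│frank40@mail.com│30                        
1003│bob91@mail.com  │52                        
1004│frank65@mail.com│28                        
1005│dave60@mail.com │21                        
1006│alice27@mail.com│24                        
1007│alice47@mail.com│36                        
1008│frank35@mail.com│54                        
1009│alice34@mail.com│36                        
1010│frank54@mail.com│56                        
1011│carol38@mail.com│36                        
1012│eve1@mail.com   │65                        
>013│hank18@mail.com │63                        
1014│alice31@mail.com│36                        
1015│frank48@mail.com│62                        
1016│frank68@mail.com│18                        
1017│eve75@mail.com  │32                        
                                                
                                                
                                                


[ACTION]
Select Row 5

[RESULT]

ID  │Email           │Age                       
────┼────────────────┼───                       
1000│grace67@mail.com│53                        
1001│alice95@mail.com│56                        
1002│frank40@mail.com│30                        
1003│bob91@mail.com  │52                        
1004│frank65@mail.com│28                        
>005│dave60@mail.com │21                        
1006│alice27@mail.com│24                        
1007│alice47@mail.com│36                        
1008│frank35@mail.com│54                        
1009│alice34@mail.com│36                        
1010│frank54@mail.com│56                        
1011│carol38@mail.com│36                        
1012│eve1@mail.com   │65                        
1013│hank18@mail.com │63                        
1014│alice31@mail.com│36                        
1015│frank48@mail.com│62                        
1016│frank68@mail.com│18                        
1017│eve75@mail.com  │32                        
                                                
                                                
                                                


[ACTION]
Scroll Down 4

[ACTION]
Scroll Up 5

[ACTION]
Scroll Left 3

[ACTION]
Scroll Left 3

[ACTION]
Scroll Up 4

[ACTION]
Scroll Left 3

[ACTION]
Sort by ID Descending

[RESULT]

ID ▼│Email           │Age                       
────┼────────────────┼───                       
1017│eve75@mail.com  │32                        
1016│frank68@mail.com│18                        
1015│frank48@mail.com│62                        
1014│alice31@mail.com│36                        
1013│hank18@mail.com │63                        
>012│eve1@mail.com   │65                        
1011│carol38@mail.com│36                        
1010│frank54@mail.com│56                        
1009│alice34@mail.com│36                        
1008│frank35@mail.com│54                        
1007│alice47@mail.com│36                        
1006│alice27@mail.com│24                        
1005│dave60@mail.com │21                        
1004│frank65@mail.com│28                        
1003│bob91@mail.com  │52                        
1002│frank40@mail.com│30                        
1001│alice95@mail.com│56                        
1000│grace67@mail.com│53                        
                                                
                                                
                                                


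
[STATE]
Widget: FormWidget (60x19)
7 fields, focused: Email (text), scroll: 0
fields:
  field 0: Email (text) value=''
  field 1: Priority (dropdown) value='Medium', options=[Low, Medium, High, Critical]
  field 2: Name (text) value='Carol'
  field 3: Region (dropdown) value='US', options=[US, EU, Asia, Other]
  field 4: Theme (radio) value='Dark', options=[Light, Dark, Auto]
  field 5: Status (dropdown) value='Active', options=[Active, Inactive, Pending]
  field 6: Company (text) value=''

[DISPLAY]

> Email:      [                                            ]
  Priority:   [Medium                                     ▼]
  Name:       [Carol                                       ]
  Region:     [US                                         ▼]
  Theme:      ( ) Light  (●) Dark  ( ) Auto                 
  Status:     [Active                                     ▼]
  Company:    [                                            ]
                                                            
                                                            
                                                            
                                                            
                                                            
                                                            
                                                            
                                                            
                                                            
                                                            
                                                            
                                                            


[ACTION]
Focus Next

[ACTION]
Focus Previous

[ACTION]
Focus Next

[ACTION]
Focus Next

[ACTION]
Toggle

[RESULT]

  Email:      [                                            ]
  Priority:   [Medium                                     ▼]
> Name:       [Carol                                       ]
  Region:     [US                                         ▼]
  Theme:      ( ) Light  (●) Dark  ( ) Auto                 
  Status:     [Active                                     ▼]
  Company:    [                                            ]
                                                            
                                                            
                                                            
                                                            
                                                            
                                                            
                                                            
                                                            
                                                            
                                                            
                                                            
                                                            


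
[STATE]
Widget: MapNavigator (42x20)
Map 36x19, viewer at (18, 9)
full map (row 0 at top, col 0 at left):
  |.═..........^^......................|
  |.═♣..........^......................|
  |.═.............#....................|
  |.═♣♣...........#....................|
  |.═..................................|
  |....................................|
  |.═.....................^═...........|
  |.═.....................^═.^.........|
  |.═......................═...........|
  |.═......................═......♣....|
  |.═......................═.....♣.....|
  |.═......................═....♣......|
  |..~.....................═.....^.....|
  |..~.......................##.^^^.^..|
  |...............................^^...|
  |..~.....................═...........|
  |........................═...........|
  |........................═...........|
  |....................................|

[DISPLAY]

                                          
   .═..........^^......................   
   .═♣..........^......................   
   .═.............#....................   
   .═♣♣...........#....................   
   .═..................................   
   ....................................   
   .═.....................^═...........   
   .═.....................^═.^.........   
   .═......................═...........   
   .═................@.....═......♣....   
   .═......................═.....♣.....   
   .═......................═....♣......   
   ..~.....................═.....^.....   
   ..~.......................##.^^^.^..   
   ...............................^^...   
   ..~.....................═...........   
   ........................═...........   
   ........................═...........   
   ....................................   


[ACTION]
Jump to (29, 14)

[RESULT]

............................              
............................              
...............^═...........              
...............^═.^.........              
................═...........              
................═......♣....              
................═.....♣.....              
................═....♣......              
................═.....^.....              
..................##.^^^.^..              
.....................@.^^...              
................═...........              
................═...........              
................═...........              
............................              
                                          
                                          
                                          
                                          
                                          


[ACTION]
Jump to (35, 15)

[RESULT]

......................                    
.........^═...........                    
.........^═.^.........                    
..........═...........                    
..........═......♣....                    
..........═.....♣.....                    
..........═....♣......                    
..........═.....^.....                    
............##.^^^.^..                    
.................^^...                    
..........═..........@                    
..........═...........                    
..........═...........                    
......................                    
                                          
                                          
                                          
                                          
                                          
                                          


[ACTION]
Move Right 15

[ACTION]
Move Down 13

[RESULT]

..........═...........                    
..........═......♣....                    
..........═.....♣.....                    
..........═....♣......                    
..........═.....^.....                    
............##.^^^.^..                    
.................^^...                    
..........═...........                    
..........═...........                    
..........═...........                    
.....................@                    
                                          
                                          
                                          
                                          
                                          
                                          
                                          
                                          
                                          


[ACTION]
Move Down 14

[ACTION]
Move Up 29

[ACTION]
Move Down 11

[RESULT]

......................                    
.#....................                    
.#....................                    
......................                    
......................                    
.........^═...........                    
.........^═.^.........                    
..........═...........                    
..........═......♣....                    
..........═.....♣.....                    
..........═....♣.....@                    
..........═.....^.....                    
............##.^^^.^..                    
.................^^...                    
..........═...........                    
..........═...........                    
..........═...........                    
......................                    
                                          
                                          


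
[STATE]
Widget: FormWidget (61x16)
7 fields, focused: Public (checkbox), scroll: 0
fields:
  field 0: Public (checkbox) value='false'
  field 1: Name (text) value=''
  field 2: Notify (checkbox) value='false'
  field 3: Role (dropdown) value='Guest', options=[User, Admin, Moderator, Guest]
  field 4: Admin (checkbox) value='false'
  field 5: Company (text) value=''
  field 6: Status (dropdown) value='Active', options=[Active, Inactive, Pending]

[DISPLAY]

> Public:     [ ]                                            
  Name:       [                                             ]
  Notify:     [ ]                                            
  Role:       [Guest                                       ▼]
  Admin:      [ ]                                            
  Company:    [                                             ]
  Status:     [Active                                      ▼]
                                                             
                                                             
                                                             
                                                             
                                                             
                                                             
                                                             
                                                             
                                                             


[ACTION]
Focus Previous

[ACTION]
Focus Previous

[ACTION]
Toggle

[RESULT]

  Public:     [ ]                                            
  Name:       [                                             ]
  Notify:     [ ]                                            
  Role:       [Guest                                       ▼]
  Admin:      [ ]                                            
> Company:    [                                             ]
  Status:     [Active                                      ▼]
                                                             
                                                             
                                                             
                                                             
                                                             
                                                             
                                                             
                                                             
                                                             


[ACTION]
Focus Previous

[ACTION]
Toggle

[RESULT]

  Public:     [ ]                                            
  Name:       [                                             ]
  Notify:     [ ]                                            
  Role:       [Guest                                       ▼]
> Admin:      [x]                                            
  Company:    [                                             ]
  Status:     [Active                                      ▼]
                                                             
                                                             
                                                             
                                                             
                                                             
                                                             
                                                             
                                                             
                                                             


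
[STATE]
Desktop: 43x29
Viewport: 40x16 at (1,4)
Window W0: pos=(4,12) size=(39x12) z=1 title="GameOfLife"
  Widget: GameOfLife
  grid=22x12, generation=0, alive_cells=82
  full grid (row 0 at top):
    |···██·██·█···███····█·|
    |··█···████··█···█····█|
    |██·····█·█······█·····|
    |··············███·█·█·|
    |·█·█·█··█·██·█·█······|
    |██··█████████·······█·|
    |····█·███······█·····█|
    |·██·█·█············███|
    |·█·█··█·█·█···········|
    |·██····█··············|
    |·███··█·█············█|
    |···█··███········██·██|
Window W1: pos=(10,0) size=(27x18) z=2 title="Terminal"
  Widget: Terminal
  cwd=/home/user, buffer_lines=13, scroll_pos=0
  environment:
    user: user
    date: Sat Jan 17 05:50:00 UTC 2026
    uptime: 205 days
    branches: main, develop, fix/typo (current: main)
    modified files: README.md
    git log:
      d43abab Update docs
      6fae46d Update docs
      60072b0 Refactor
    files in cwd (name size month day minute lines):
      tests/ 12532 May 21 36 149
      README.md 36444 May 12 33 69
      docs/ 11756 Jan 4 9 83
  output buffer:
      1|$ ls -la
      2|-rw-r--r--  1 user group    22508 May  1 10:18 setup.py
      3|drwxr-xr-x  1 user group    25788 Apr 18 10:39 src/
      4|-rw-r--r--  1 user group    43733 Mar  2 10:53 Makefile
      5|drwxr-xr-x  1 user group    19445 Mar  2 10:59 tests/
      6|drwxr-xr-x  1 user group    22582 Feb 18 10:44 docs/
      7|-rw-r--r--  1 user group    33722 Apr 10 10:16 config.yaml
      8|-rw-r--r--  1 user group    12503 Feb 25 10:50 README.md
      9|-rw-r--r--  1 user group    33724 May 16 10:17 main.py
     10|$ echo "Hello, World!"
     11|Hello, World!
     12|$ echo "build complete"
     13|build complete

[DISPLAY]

         ┃-rw-r--r--  1 user group ┃    
         ┃drwxr-xr-x  1 user group ┃    
         ┃-rw-r--r--  1 user group ┃    
         ┃drwxr-xr-x  1 user group ┃    
         ┃drwxr-xr-x  1 user group ┃    
         ┃-rw-r--r--  1 user group ┃    
         ┃-rw-r--r--  1 user group ┃    
         ┃-rw-r--r--  1 user group ┃    
   ┏━━━━━┃$ echo "Hello, World!"   ┃━━━━
   ┃ Game┃Hello, World!            ┃    
   ┠─────┃$ echo "build complete"  ┃────
   ┃Gen: ┃build complete           ┃    
   ┃██···┃$ █                      ┃    
   ┃·····┗━━━━━━━━━━━━━━━━━━━━━━━━━┛    
   ┃·█·█·█··█·██·█·█······              
   ┃██··█████████·······█·              


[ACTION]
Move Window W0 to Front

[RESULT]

         ┃-rw-r--r--  1 user group ┃    
         ┃drwxr-xr-x  1 user group ┃    
         ┃-rw-r--r--  1 user group ┃    
         ┃drwxr-xr-x  1 user group ┃    
         ┃drwxr-xr-x  1 user group ┃    
         ┃-rw-r--r--  1 user group ┃    
         ┃-rw-r--r--  1 user group ┃    
         ┃-rw-r--r--  1 user group ┃    
   ┏━━━━━━━━━━━━━━━━━━━━━━━━━━━━━━━━━━━━
   ┃ GameOfLife                         
   ┠────────────────────────────────────
   ┃Gen: 0                              
   ┃██·····█·█······█·····              
   ┃··············███·█·█·              
   ┃·█·█·█··█·██·█·█······              
   ┃██··█████████·······█·              


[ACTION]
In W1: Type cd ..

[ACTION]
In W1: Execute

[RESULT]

         ┃-rw-r--r--  1 user group ┃    
         ┃drwxr-xr-x  1 user group ┃    
         ┃drwxr-xr-x  1 user group ┃    
         ┃-rw-r--r--  1 user group ┃    
         ┃-rw-r--r--  1 user group ┃    
         ┃-rw-r--r--  1 user group ┃    
         ┃$ echo "Hello, World!"   ┃    
         ┃Hello, World!            ┃    
   ┏━━━━━━━━━━━━━━━━━━━━━━━━━━━━━━━━━━━━
   ┃ GameOfLife                         
   ┠────────────────────────────────────
   ┃Gen: 0                              
   ┃██·····█·█······█·····              
   ┃··············███·█·█·              
   ┃·█·█·█··█·██·█·█······              
   ┃██··█████████·······█·              


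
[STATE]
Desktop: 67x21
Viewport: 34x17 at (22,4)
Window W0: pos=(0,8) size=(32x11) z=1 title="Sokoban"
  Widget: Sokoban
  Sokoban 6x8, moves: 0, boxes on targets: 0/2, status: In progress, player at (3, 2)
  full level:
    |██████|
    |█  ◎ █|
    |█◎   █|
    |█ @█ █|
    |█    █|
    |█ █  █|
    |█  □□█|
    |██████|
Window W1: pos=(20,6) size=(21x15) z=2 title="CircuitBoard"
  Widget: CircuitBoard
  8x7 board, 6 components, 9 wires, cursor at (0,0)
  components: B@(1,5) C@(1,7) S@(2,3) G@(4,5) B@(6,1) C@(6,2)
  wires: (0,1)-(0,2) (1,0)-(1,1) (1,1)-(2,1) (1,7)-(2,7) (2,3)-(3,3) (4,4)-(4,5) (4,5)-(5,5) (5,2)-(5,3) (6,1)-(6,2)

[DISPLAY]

                                  
                                  
━━━━━━━━━━━━━━━━━━┓               
CircuitBoard      ┃               
──────────────────┨               
  0 1 2 3 4 5 6 7 ┃               
  [.]  · ─ ·      ┃               
                  ┃               
   · ─ ·          ┃               
       │          ┃               
       ·       S  ┃               
               │  ┃               
               ·  ┃               
                  ┃               
                  ┃               
                  ┃               
━━━━━━━━━━━━━━━━━━┛               


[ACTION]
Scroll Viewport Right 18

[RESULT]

                                  
                                  
━━━━━━━┓                          
d      ┃                          
───────┨                          
 5 6 7 ┃                          
·      ┃                          
       ┃                          
       ┃                          
       ┃                          
    S  ┃                          
    │  ┃                          
    ·  ┃                          
       ┃                          
       ┃                          
       ┃                          
━━━━━━━┛                          


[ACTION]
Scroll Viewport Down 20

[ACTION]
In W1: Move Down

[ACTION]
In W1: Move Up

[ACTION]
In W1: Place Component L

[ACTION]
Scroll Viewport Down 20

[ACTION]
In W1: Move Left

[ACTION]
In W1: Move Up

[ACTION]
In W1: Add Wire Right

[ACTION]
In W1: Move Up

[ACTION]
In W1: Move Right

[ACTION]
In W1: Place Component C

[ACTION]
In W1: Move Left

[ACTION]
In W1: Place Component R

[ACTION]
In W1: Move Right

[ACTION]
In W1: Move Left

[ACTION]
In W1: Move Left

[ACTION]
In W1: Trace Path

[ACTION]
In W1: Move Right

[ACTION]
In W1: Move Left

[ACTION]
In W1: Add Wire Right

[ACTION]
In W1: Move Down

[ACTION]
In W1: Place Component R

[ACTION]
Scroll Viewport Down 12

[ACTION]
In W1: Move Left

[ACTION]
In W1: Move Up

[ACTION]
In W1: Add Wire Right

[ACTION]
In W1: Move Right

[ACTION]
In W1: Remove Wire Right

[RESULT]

                                  
                                  
━━━━━━━┓                          
d      ┃                          
───────┨                          
 5 6 7 ┃                          
       ┃                          
       ┃                          
       ┃                          
       ┃                          
    S  ┃                          
    │  ┃                          
    ·  ┃                          
       ┃                          
       ┃                          
       ┃                          
━━━━━━━┛                          


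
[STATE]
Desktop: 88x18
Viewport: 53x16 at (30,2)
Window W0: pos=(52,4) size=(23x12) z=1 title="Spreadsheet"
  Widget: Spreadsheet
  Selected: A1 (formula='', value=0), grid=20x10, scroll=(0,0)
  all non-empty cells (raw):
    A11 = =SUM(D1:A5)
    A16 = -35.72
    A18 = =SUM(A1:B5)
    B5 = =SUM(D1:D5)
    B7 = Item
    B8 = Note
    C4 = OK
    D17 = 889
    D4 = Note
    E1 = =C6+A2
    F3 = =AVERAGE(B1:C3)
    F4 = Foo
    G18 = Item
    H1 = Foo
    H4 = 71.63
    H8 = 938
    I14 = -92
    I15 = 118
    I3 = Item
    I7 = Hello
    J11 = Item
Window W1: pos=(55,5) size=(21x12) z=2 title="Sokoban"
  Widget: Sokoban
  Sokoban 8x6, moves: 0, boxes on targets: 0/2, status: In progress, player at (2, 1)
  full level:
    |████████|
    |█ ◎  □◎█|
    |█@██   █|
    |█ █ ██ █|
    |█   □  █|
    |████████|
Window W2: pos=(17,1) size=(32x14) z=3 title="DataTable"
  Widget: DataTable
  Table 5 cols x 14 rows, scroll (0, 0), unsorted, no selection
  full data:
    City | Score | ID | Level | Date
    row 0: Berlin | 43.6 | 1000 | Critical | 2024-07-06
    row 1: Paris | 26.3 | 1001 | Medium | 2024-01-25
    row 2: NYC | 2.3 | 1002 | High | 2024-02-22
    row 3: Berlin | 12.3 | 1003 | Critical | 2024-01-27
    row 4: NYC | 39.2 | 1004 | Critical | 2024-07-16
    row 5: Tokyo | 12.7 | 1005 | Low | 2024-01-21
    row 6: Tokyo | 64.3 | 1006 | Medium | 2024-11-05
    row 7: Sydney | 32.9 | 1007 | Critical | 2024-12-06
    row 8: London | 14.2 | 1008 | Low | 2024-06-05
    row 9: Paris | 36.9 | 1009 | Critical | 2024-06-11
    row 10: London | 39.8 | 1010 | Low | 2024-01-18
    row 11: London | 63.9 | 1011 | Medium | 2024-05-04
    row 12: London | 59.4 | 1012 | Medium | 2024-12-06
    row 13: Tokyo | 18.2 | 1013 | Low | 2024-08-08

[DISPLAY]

                  ┃                                  
──────────────────┨                                  
│ID  │Level   │Dat┃   ┏━━━━━━━━━━━━━━━━━━━━━┓        
┼────┼────────┼───┃   ┃ S┏━━━━━━━━━━━━━━━━━━━┓       
│1000│Critical│202┃   ┠──┃ Sokoban           ┃       
│1001│Medium  │202┃   ┃A1┠───────────────────┨       
│1002│High    │202┃   ┃  ┃████████           ┃       
│1003│Critical│202┃   ┃--┃█ ◎  □◎█           ┃       
│1004│Critical│202┃   ┃  ┃█@██   █           ┃       
│1005│Low     │202┃   ┃  ┃█ █ ██ █           ┃       
│1006│Medium  │202┃   ┃  ┃█   □  █           ┃       
│1007│Critical│202┃   ┃  ┃████████           ┃       
━━━━━━━━━━━━━━━━━━┛   ┃  ┃Moves: 0  0/2      ┃       
                      ┗━━┃                   ┃       
                         ┗━━━━━━━━━━━━━━━━━━━┛       
                                                     


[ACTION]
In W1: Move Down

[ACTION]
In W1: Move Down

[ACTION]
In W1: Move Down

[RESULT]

                  ┃                                  
──────────────────┨                                  
│ID  │Level   │Dat┃   ┏━━━━━━━━━━━━━━━━━━━━━┓        
┼────┼────────┼───┃   ┃ S┏━━━━━━━━━━━━━━━━━━━┓       
│1000│Critical│202┃   ┠──┃ Sokoban           ┃       
│1001│Medium  │202┃   ┃A1┠───────────────────┨       
│1002│High    │202┃   ┃  ┃████████           ┃       
│1003│Critical│202┃   ┃--┃█ ◎  □◎█           ┃       
│1004│Critical│202┃   ┃  ┃█ ██   █           ┃       
│1005│Low     │202┃   ┃  ┃█ █ ██ █           ┃       
│1006│Medium  │202┃   ┃  ┃█@  □  █           ┃       
│1007│Critical│202┃   ┃  ┃████████           ┃       
━━━━━━━━━━━━━━━━━━┛   ┃  ┃Moves: 2  0/2      ┃       
                      ┗━━┃                   ┃       
                         ┗━━━━━━━━━━━━━━━━━━━┛       
                                                     
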